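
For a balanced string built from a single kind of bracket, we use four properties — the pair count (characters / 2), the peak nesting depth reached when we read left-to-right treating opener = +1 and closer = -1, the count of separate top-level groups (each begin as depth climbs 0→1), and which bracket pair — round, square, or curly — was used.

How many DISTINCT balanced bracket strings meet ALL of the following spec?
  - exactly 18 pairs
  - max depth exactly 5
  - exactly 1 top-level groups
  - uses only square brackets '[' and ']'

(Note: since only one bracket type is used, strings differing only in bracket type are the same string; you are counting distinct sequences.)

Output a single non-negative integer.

Spec: pairs=18 depth=5 groups=1
Count(depth <= 5) = 21523361
Count(depth <= 4) = 3524578
Count(depth == 5) = 21523361 - 3524578 = 17998783

Answer: 17998783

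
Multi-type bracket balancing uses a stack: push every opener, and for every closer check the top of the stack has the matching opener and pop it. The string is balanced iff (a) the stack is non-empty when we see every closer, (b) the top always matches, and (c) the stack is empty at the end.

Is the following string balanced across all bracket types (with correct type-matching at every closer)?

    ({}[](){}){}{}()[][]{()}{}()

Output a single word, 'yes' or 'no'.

Answer: yes

Derivation:
pos 0: push '('; stack = (
pos 1: push '{'; stack = ({
pos 2: '}' matches '{'; pop; stack = (
pos 3: push '['; stack = ([
pos 4: ']' matches '['; pop; stack = (
pos 5: push '('; stack = ((
pos 6: ')' matches '('; pop; stack = (
pos 7: push '{'; stack = ({
pos 8: '}' matches '{'; pop; stack = (
pos 9: ')' matches '('; pop; stack = (empty)
pos 10: push '{'; stack = {
pos 11: '}' matches '{'; pop; stack = (empty)
pos 12: push '{'; stack = {
pos 13: '}' matches '{'; pop; stack = (empty)
pos 14: push '('; stack = (
pos 15: ')' matches '('; pop; stack = (empty)
pos 16: push '['; stack = [
pos 17: ']' matches '['; pop; stack = (empty)
pos 18: push '['; stack = [
pos 19: ']' matches '['; pop; stack = (empty)
pos 20: push '{'; stack = {
pos 21: push '('; stack = {(
pos 22: ')' matches '('; pop; stack = {
pos 23: '}' matches '{'; pop; stack = (empty)
pos 24: push '{'; stack = {
pos 25: '}' matches '{'; pop; stack = (empty)
pos 26: push '('; stack = (
pos 27: ')' matches '('; pop; stack = (empty)
end: stack empty → VALID
Verdict: properly nested → yes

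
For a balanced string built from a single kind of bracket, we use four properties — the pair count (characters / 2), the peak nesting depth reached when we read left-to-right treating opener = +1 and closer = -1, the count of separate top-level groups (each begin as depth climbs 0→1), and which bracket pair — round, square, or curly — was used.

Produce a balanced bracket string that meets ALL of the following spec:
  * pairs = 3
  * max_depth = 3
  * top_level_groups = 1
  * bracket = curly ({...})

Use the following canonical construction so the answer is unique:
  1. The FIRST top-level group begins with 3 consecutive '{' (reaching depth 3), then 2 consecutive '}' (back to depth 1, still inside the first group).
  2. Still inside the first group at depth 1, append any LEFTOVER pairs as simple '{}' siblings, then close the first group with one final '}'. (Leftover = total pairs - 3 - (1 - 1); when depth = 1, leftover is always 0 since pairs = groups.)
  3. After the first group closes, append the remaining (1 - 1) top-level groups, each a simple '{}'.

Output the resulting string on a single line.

Spec: pairs=3 depth=3 groups=1
Leftover pairs = 3 - 3 - (1-1) = 0
First group: deep chain of depth 3 + 0 sibling pairs
Remaining 0 groups: simple '{}' each

Answer: {{{}}}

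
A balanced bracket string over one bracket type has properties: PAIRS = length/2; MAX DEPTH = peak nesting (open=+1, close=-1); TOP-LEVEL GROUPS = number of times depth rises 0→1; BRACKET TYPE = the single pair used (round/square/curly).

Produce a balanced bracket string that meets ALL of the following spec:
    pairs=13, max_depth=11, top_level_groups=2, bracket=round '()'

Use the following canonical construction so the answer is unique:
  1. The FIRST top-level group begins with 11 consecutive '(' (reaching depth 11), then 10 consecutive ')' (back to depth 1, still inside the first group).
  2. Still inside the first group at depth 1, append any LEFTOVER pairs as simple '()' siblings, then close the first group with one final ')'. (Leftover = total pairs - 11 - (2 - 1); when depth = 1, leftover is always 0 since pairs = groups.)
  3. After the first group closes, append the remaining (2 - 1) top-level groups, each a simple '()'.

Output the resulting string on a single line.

Answer: ((((((((((())))))))))())()

Derivation:
Spec: pairs=13 depth=11 groups=2
Leftover pairs = 13 - 11 - (2-1) = 1
First group: deep chain of depth 11 + 1 sibling pairs
Remaining 1 groups: simple '()' each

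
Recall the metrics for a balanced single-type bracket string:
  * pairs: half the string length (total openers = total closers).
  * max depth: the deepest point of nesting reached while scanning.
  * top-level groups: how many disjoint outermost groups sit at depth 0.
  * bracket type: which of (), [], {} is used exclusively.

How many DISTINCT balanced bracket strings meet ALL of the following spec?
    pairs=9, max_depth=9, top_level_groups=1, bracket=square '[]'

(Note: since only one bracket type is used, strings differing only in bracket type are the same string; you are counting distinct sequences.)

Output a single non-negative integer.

Spec: pairs=9 depth=9 groups=1
Count(depth <= 9) = 1430
Count(depth <= 8) = 1429
Count(depth == 9) = 1430 - 1429 = 1

Answer: 1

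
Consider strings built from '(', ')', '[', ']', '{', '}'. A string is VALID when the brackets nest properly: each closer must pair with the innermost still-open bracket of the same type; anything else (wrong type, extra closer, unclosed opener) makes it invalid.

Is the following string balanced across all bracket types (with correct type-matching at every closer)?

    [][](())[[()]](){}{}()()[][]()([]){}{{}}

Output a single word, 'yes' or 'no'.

pos 0: push '['; stack = [
pos 1: ']' matches '['; pop; stack = (empty)
pos 2: push '['; stack = [
pos 3: ']' matches '['; pop; stack = (empty)
pos 4: push '('; stack = (
pos 5: push '('; stack = ((
pos 6: ')' matches '('; pop; stack = (
pos 7: ')' matches '('; pop; stack = (empty)
pos 8: push '['; stack = [
pos 9: push '['; stack = [[
pos 10: push '('; stack = [[(
pos 11: ')' matches '('; pop; stack = [[
pos 12: ']' matches '['; pop; stack = [
pos 13: ']' matches '['; pop; stack = (empty)
pos 14: push '('; stack = (
pos 15: ')' matches '('; pop; stack = (empty)
pos 16: push '{'; stack = {
pos 17: '}' matches '{'; pop; stack = (empty)
pos 18: push '{'; stack = {
pos 19: '}' matches '{'; pop; stack = (empty)
pos 20: push '('; stack = (
pos 21: ')' matches '('; pop; stack = (empty)
pos 22: push '('; stack = (
pos 23: ')' matches '('; pop; stack = (empty)
pos 24: push '['; stack = [
pos 25: ']' matches '['; pop; stack = (empty)
pos 26: push '['; stack = [
pos 27: ']' matches '['; pop; stack = (empty)
pos 28: push '('; stack = (
pos 29: ')' matches '('; pop; stack = (empty)
pos 30: push '('; stack = (
pos 31: push '['; stack = ([
pos 32: ']' matches '['; pop; stack = (
pos 33: ')' matches '('; pop; stack = (empty)
pos 34: push '{'; stack = {
pos 35: '}' matches '{'; pop; stack = (empty)
pos 36: push '{'; stack = {
pos 37: push '{'; stack = {{
pos 38: '}' matches '{'; pop; stack = {
pos 39: '}' matches '{'; pop; stack = (empty)
end: stack empty → VALID
Verdict: properly nested → yes

Answer: yes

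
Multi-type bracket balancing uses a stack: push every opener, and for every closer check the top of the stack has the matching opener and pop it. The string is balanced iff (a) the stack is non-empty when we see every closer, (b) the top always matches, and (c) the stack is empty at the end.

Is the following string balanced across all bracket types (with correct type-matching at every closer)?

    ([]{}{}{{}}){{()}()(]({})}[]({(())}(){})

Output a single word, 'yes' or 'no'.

pos 0: push '('; stack = (
pos 1: push '['; stack = ([
pos 2: ']' matches '['; pop; stack = (
pos 3: push '{'; stack = ({
pos 4: '}' matches '{'; pop; stack = (
pos 5: push '{'; stack = ({
pos 6: '}' matches '{'; pop; stack = (
pos 7: push '{'; stack = ({
pos 8: push '{'; stack = ({{
pos 9: '}' matches '{'; pop; stack = ({
pos 10: '}' matches '{'; pop; stack = (
pos 11: ')' matches '('; pop; stack = (empty)
pos 12: push '{'; stack = {
pos 13: push '{'; stack = {{
pos 14: push '('; stack = {{(
pos 15: ')' matches '('; pop; stack = {{
pos 16: '}' matches '{'; pop; stack = {
pos 17: push '('; stack = {(
pos 18: ')' matches '('; pop; stack = {
pos 19: push '('; stack = {(
pos 20: saw closer ']' but top of stack is '(' (expected ')') → INVALID
Verdict: type mismatch at position 20: ']' closes '(' → no

Answer: no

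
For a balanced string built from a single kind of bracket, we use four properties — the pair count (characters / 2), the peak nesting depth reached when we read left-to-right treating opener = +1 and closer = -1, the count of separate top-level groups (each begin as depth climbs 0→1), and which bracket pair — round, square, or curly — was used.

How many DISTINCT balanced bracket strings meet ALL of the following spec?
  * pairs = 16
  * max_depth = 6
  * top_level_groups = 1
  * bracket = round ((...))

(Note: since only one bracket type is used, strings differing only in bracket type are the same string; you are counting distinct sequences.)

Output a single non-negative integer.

Spec: pairs=16 depth=6 groups=1
Count(depth <= 6) = 5057369
Count(depth <= 5) = 2391485
Count(depth == 6) = 5057369 - 2391485 = 2665884

Answer: 2665884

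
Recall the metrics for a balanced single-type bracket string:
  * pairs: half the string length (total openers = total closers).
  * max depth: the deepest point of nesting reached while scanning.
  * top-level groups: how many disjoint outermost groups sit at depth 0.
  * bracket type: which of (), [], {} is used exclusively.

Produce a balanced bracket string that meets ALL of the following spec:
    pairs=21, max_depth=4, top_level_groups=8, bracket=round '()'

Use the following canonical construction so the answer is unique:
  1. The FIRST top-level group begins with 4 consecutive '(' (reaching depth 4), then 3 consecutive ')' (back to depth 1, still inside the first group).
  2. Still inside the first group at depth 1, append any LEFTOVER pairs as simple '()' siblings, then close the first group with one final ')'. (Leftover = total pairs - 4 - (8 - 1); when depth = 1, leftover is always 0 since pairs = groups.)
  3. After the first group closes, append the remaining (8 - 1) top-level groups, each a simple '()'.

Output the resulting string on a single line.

Spec: pairs=21 depth=4 groups=8
Leftover pairs = 21 - 4 - (8-1) = 10
First group: deep chain of depth 4 + 10 sibling pairs
Remaining 7 groups: simple '()' each

Answer: (((()))()()()()()()()()()())()()()()()()()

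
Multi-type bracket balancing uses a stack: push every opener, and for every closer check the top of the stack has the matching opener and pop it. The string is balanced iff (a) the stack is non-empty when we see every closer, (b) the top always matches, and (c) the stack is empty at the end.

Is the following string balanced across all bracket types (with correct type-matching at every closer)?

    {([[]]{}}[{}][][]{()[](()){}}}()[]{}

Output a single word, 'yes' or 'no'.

pos 0: push '{'; stack = {
pos 1: push '('; stack = {(
pos 2: push '['; stack = {([
pos 3: push '['; stack = {([[
pos 4: ']' matches '['; pop; stack = {([
pos 5: ']' matches '['; pop; stack = {(
pos 6: push '{'; stack = {({
pos 7: '}' matches '{'; pop; stack = {(
pos 8: saw closer '}' but top of stack is '(' (expected ')') → INVALID
Verdict: type mismatch at position 8: '}' closes '(' → no

Answer: no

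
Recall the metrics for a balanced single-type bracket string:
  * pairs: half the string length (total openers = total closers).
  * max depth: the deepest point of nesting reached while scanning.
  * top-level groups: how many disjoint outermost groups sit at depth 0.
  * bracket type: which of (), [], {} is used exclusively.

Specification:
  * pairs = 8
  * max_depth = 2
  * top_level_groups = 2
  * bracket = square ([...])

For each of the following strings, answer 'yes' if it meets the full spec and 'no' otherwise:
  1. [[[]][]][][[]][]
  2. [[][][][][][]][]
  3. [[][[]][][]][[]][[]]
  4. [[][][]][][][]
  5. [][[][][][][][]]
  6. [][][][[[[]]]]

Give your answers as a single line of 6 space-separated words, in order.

Answer: no yes no no yes no

Derivation:
String 1 '[[[]][]][][[]][]': depth seq [1 2 3 2 1 2 1 0 1 0 1 2 1 0 1 0]
  -> pairs=8 depth=3 groups=4 -> no
String 2 '[[][][][][][]][]': depth seq [1 2 1 2 1 2 1 2 1 2 1 2 1 0 1 0]
  -> pairs=8 depth=2 groups=2 -> yes
String 3 '[[][[]][][]][[]][[]]': depth seq [1 2 1 2 3 2 1 2 1 2 1 0 1 2 1 0 1 2 1 0]
  -> pairs=10 depth=3 groups=3 -> no
String 4 '[[][][]][][][]': depth seq [1 2 1 2 1 2 1 0 1 0 1 0 1 0]
  -> pairs=7 depth=2 groups=4 -> no
String 5 '[][[][][][][][]]': depth seq [1 0 1 2 1 2 1 2 1 2 1 2 1 2 1 0]
  -> pairs=8 depth=2 groups=2 -> yes
String 6 '[][][][[[[]]]]': depth seq [1 0 1 0 1 0 1 2 3 4 3 2 1 0]
  -> pairs=7 depth=4 groups=4 -> no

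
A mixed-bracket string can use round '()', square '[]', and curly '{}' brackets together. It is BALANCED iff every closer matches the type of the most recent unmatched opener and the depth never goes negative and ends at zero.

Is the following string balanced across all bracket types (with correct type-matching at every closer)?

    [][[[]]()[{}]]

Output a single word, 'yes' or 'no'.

Answer: yes

Derivation:
pos 0: push '['; stack = [
pos 1: ']' matches '['; pop; stack = (empty)
pos 2: push '['; stack = [
pos 3: push '['; stack = [[
pos 4: push '['; stack = [[[
pos 5: ']' matches '['; pop; stack = [[
pos 6: ']' matches '['; pop; stack = [
pos 7: push '('; stack = [(
pos 8: ')' matches '('; pop; stack = [
pos 9: push '['; stack = [[
pos 10: push '{'; stack = [[{
pos 11: '}' matches '{'; pop; stack = [[
pos 12: ']' matches '['; pop; stack = [
pos 13: ']' matches '['; pop; stack = (empty)
end: stack empty → VALID
Verdict: properly nested → yes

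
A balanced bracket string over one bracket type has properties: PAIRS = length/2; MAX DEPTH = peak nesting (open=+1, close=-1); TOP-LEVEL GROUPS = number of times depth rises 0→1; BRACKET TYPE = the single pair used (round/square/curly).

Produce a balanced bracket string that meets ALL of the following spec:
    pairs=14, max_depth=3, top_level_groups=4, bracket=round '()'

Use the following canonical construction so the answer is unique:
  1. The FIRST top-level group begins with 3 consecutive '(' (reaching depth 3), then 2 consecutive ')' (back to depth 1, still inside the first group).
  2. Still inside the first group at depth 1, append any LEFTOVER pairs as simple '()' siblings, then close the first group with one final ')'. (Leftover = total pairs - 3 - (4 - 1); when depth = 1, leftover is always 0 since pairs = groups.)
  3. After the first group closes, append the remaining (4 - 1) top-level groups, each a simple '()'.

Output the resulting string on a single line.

Answer: ((())()()()()()()()())()()()

Derivation:
Spec: pairs=14 depth=3 groups=4
Leftover pairs = 14 - 3 - (4-1) = 8
First group: deep chain of depth 3 + 8 sibling pairs
Remaining 3 groups: simple '()' each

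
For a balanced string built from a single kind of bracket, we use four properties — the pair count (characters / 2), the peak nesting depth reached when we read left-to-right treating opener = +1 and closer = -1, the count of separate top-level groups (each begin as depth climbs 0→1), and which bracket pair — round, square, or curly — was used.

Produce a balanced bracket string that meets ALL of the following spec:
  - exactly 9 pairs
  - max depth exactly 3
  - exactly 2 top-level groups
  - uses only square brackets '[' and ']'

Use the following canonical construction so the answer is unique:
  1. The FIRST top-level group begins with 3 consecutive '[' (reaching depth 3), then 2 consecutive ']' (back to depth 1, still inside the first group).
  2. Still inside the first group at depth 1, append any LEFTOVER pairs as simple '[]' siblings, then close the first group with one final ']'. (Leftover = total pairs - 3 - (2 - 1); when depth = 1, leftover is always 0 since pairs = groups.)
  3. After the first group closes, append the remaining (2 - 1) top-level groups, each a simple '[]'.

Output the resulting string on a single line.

Spec: pairs=9 depth=3 groups=2
Leftover pairs = 9 - 3 - (2-1) = 5
First group: deep chain of depth 3 + 5 sibling pairs
Remaining 1 groups: simple '[]' each

Answer: [[[]][][][][][]][]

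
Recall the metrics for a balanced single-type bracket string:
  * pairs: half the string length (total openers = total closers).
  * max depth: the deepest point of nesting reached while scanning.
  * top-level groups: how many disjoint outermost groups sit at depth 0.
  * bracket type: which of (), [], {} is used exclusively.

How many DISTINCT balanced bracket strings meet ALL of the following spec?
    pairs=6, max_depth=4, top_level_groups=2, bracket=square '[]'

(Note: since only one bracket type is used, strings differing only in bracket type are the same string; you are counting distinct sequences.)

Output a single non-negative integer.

Spec: pairs=6 depth=4 groups=2
Count(depth <= 4) = 40
Count(depth <= 3) = 28
Count(depth == 4) = 40 - 28 = 12

Answer: 12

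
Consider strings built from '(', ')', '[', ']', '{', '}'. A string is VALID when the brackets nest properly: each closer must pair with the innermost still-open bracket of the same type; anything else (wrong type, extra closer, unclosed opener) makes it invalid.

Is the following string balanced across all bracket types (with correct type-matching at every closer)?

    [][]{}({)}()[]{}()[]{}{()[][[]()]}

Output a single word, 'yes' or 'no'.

pos 0: push '['; stack = [
pos 1: ']' matches '['; pop; stack = (empty)
pos 2: push '['; stack = [
pos 3: ']' matches '['; pop; stack = (empty)
pos 4: push '{'; stack = {
pos 5: '}' matches '{'; pop; stack = (empty)
pos 6: push '('; stack = (
pos 7: push '{'; stack = ({
pos 8: saw closer ')' but top of stack is '{' (expected '}') → INVALID
Verdict: type mismatch at position 8: ')' closes '{' → no

Answer: no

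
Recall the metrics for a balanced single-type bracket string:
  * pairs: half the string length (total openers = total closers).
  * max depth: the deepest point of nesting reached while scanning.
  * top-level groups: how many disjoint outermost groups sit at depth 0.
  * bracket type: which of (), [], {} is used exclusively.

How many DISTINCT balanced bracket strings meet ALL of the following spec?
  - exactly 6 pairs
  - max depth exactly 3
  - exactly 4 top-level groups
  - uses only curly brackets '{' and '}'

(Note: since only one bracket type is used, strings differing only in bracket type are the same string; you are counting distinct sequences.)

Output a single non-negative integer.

Answer: 4

Derivation:
Spec: pairs=6 depth=3 groups=4
Count(depth <= 3) = 14
Count(depth <= 2) = 10
Count(depth == 3) = 14 - 10 = 4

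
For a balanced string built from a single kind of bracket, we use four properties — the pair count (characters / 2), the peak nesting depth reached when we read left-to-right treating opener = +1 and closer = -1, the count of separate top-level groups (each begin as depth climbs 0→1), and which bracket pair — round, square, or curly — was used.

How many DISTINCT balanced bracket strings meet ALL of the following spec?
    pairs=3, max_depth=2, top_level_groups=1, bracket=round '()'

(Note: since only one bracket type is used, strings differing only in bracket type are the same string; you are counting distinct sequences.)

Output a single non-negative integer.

Answer: 1

Derivation:
Spec: pairs=3 depth=2 groups=1
Count(depth <= 2) = 1
Count(depth <= 1) = 0
Count(depth == 2) = 1 - 0 = 1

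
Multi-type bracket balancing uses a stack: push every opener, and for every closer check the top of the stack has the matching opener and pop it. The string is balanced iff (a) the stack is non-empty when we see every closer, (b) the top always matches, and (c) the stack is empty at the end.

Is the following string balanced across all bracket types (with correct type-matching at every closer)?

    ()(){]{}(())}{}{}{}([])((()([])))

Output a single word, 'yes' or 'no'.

Answer: no

Derivation:
pos 0: push '('; stack = (
pos 1: ')' matches '('; pop; stack = (empty)
pos 2: push '('; stack = (
pos 3: ')' matches '('; pop; stack = (empty)
pos 4: push '{'; stack = {
pos 5: saw closer ']' but top of stack is '{' (expected '}') → INVALID
Verdict: type mismatch at position 5: ']' closes '{' → no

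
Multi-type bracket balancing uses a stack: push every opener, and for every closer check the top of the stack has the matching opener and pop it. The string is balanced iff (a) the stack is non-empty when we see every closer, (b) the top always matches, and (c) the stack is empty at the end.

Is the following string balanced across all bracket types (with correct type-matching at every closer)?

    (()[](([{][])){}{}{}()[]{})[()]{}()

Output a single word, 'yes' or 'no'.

pos 0: push '('; stack = (
pos 1: push '('; stack = ((
pos 2: ')' matches '('; pop; stack = (
pos 3: push '['; stack = ([
pos 4: ']' matches '['; pop; stack = (
pos 5: push '('; stack = ((
pos 6: push '('; stack = (((
pos 7: push '['; stack = ((([
pos 8: push '{'; stack = ((([{
pos 9: saw closer ']' but top of stack is '{' (expected '}') → INVALID
Verdict: type mismatch at position 9: ']' closes '{' → no

Answer: no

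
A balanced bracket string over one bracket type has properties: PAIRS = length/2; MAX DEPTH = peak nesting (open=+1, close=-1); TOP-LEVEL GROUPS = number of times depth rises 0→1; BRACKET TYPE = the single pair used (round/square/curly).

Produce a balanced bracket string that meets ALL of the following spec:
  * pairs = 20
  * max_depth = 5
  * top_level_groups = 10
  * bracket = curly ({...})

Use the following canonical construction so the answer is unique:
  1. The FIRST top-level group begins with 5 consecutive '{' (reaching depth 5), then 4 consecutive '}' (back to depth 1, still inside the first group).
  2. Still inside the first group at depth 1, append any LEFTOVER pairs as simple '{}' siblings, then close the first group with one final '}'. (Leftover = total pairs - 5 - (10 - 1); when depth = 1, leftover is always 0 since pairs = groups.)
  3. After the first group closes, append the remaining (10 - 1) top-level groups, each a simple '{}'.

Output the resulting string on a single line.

Spec: pairs=20 depth=5 groups=10
Leftover pairs = 20 - 5 - (10-1) = 6
First group: deep chain of depth 5 + 6 sibling pairs
Remaining 9 groups: simple '{}' each

Answer: {{{{{}}}}{}{}{}{}{}{}}{}{}{}{}{}{}{}{}{}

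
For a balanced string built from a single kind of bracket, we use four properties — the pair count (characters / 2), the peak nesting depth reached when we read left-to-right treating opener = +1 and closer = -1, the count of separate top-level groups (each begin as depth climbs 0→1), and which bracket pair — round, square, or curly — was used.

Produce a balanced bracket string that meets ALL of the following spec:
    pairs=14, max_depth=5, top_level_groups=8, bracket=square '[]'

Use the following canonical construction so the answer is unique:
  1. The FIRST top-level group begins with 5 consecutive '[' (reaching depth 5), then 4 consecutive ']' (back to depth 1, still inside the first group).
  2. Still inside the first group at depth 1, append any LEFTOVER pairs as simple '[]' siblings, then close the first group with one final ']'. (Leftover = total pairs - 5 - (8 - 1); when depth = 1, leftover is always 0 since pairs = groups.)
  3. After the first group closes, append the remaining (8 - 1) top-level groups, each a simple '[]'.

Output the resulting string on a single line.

Spec: pairs=14 depth=5 groups=8
Leftover pairs = 14 - 5 - (8-1) = 2
First group: deep chain of depth 5 + 2 sibling pairs
Remaining 7 groups: simple '[]' each

Answer: [[[[[]]]][][]][][][][][][][]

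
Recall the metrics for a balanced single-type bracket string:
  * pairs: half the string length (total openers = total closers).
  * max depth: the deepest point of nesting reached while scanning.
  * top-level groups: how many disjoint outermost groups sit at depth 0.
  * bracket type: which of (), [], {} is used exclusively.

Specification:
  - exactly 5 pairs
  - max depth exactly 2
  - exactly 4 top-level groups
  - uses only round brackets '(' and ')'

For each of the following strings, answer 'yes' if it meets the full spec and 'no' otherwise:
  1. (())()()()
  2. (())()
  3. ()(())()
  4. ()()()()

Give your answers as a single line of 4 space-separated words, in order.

Answer: yes no no no

Derivation:
String 1 '(())()()()': depth seq [1 2 1 0 1 0 1 0 1 0]
  -> pairs=5 depth=2 groups=4 -> yes
String 2 '(())()': depth seq [1 2 1 0 1 0]
  -> pairs=3 depth=2 groups=2 -> no
String 3 '()(())()': depth seq [1 0 1 2 1 0 1 0]
  -> pairs=4 depth=2 groups=3 -> no
String 4 '()()()()': depth seq [1 0 1 0 1 0 1 0]
  -> pairs=4 depth=1 groups=4 -> no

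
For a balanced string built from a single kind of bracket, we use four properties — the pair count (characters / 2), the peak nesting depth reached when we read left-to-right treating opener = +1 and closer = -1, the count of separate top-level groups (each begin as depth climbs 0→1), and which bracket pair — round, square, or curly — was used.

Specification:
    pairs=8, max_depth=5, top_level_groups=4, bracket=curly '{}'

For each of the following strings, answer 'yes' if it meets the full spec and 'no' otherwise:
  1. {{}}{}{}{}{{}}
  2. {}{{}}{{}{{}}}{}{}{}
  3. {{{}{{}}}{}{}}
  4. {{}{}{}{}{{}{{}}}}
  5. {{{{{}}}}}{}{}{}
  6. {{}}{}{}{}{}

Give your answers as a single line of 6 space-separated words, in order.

String 1 '{{}}{}{}{}{{}}': depth seq [1 2 1 0 1 0 1 0 1 0 1 2 1 0]
  -> pairs=7 depth=2 groups=5 -> no
String 2 '{}{{}}{{}{{}}}{}{}{}': depth seq [1 0 1 2 1 0 1 2 1 2 3 2 1 0 1 0 1 0 1 0]
  -> pairs=10 depth=3 groups=6 -> no
String 3 '{{{}{{}}}{}{}}': depth seq [1 2 3 2 3 4 3 2 1 2 1 2 1 0]
  -> pairs=7 depth=4 groups=1 -> no
String 4 '{{}{}{}{}{{}{{}}}}': depth seq [1 2 1 2 1 2 1 2 1 2 3 2 3 4 3 2 1 0]
  -> pairs=9 depth=4 groups=1 -> no
String 5 '{{{{{}}}}}{}{}{}': depth seq [1 2 3 4 5 4 3 2 1 0 1 0 1 0 1 0]
  -> pairs=8 depth=5 groups=4 -> yes
String 6 '{{}}{}{}{}{}': depth seq [1 2 1 0 1 0 1 0 1 0 1 0]
  -> pairs=6 depth=2 groups=5 -> no

Answer: no no no no yes no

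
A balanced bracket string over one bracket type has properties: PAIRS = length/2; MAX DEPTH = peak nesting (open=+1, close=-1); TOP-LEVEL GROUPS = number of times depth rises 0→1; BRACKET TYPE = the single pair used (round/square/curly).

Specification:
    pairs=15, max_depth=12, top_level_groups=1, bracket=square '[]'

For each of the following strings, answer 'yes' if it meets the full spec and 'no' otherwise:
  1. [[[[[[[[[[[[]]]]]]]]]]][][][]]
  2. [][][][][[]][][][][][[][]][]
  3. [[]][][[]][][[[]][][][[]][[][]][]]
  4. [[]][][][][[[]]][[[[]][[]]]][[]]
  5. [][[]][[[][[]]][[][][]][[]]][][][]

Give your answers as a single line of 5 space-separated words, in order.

String 1 '[[[[[[[[[[[[]]]]]]]]]]][][][]]': depth seq [1 2 3 4 5 6 7 8 9 10 11 12 11 10 9 8 7 6 5 4 3 2 1 2 1 2 1 2 1 0]
  -> pairs=15 depth=12 groups=1 -> yes
String 2 '[][][][][[]][][][][][[][]][]': depth seq [1 0 1 0 1 0 1 0 1 2 1 0 1 0 1 0 1 0 1 0 1 2 1 2 1 0 1 0]
  -> pairs=14 depth=2 groups=11 -> no
String 3 '[[]][][[]][][[[]][][][[]][[][]][]]': depth seq [1 2 1 0 1 0 1 2 1 0 1 0 1 2 3 2 1 2 1 2 1 2 3 2 1 2 3 2 3 2 1 2 1 0]
  -> pairs=17 depth=3 groups=5 -> no
String 4 '[[]][][][][[[]]][[[[]][[]]]][[]]': depth seq [1 2 1 0 1 0 1 0 1 0 1 2 3 2 1 0 1 2 3 4 3 2 3 4 3 2 1 0 1 2 1 0]
  -> pairs=16 depth=4 groups=7 -> no
String 5 '[][[]][[[][[]]][[][][]][[]]][][][]': depth seq [1 0 1 2 1 0 1 2 3 2 3 4 3 2 1 2 3 2 3 2 3 2 1 2 3 2 1 0 1 0 1 0 1 0]
  -> pairs=17 depth=4 groups=6 -> no

Answer: yes no no no no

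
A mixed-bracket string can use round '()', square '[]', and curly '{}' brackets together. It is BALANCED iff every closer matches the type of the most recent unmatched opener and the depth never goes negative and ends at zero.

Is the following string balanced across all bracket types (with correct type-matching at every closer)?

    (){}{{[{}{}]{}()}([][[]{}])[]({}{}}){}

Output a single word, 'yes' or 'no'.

pos 0: push '('; stack = (
pos 1: ')' matches '('; pop; stack = (empty)
pos 2: push '{'; stack = {
pos 3: '}' matches '{'; pop; stack = (empty)
pos 4: push '{'; stack = {
pos 5: push '{'; stack = {{
pos 6: push '['; stack = {{[
pos 7: push '{'; stack = {{[{
pos 8: '}' matches '{'; pop; stack = {{[
pos 9: push '{'; stack = {{[{
pos 10: '}' matches '{'; pop; stack = {{[
pos 11: ']' matches '['; pop; stack = {{
pos 12: push '{'; stack = {{{
pos 13: '}' matches '{'; pop; stack = {{
pos 14: push '('; stack = {{(
pos 15: ')' matches '('; pop; stack = {{
pos 16: '}' matches '{'; pop; stack = {
pos 17: push '('; stack = {(
pos 18: push '['; stack = {([
pos 19: ']' matches '['; pop; stack = {(
pos 20: push '['; stack = {([
pos 21: push '['; stack = {([[
pos 22: ']' matches '['; pop; stack = {([
pos 23: push '{'; stack = {([{
pos 24: '}' matches '{'; pop; stack = {([
pos 25: ']' matches '['; pop; stack = {(
pos 26: ')' matches '('; pop; stack = {
pos 27: push '['; stack = {[
pos 28: ']' matches '['; pop; stack = {
pos 29: push '('; stack = {(
pos 30: push '{'; stack = {({
pos 31: '}' matches '{'; pop; stack = {(
pos 32: push '{'; stack = {({
pos 33: '}' matches '{'; pop; stack = {(
pos 34: saw closer '}' but top of stack is '(' (expected ')') → INVALID
Verdict: type mismatch at position 34: '}' closes '(' → no

Answer: no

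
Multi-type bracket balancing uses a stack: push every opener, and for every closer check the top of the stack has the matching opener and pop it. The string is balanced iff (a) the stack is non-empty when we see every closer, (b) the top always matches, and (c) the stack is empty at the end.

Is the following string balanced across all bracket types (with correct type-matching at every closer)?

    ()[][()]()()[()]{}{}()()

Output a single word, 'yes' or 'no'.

pos 0: push '('; stack = (
pos 1: ')' matches '('; pop; stack = (empty)
pos 2: push '['; stack = [
pos 3: ']' matches '['; pop; stack = (empty)
pos 4: push '['; stack = [
pos 5: push '('; stack = [(
pos 6: ')' matches '('; pop; stack = [
pos 7: ']' matches '['; pop; stack = (empty)
pos 8: push '('; stack = (
pos 9: ')' matches '('; pop; stack = (empty)
pos 10: push '('; stack = (
pos 11: ')' matches '('; pop; stack = (empty)
pos 12: push '['; stack = [
pos 13: push '('; stack = [(
pos 14: ')' matches '('; pop; stack = [
pos 15: ']' matches '['; pop; stack = (empty)
pos 16: push '{'; stack = {
pos 17: '}' matches '{'; pop; stack = (empty)
pos 18: push '{'; stack = {
pos 19: '}' matches '{'; pop; stack = (empty)
pos 20: push '('; stack = (
pos 21: ')' matches '('; pop; stack = (empty)
pos 22: push '('; stack = (
pos 23: ')' matches '('; pop; stack = (empty)
end: stack empty → VALID
Verdict: properly nested → yes

Answer: yes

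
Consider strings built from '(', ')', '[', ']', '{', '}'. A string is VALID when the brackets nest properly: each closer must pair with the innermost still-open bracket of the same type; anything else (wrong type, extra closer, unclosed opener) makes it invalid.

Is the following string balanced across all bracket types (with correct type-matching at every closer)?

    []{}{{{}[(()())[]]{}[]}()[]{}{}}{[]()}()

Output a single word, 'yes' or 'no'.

pos 0: push '['; stack = [
pos 1: ']' matches '['; pop; stack = (empty)
pos 2: push '{'; stack = {
pos 3: '}' matches '{'; pop; stack = (empty)
pos 4: push '{'; stack = {
pos 5: push '{'; stack = {{
pos 6: push '{'; stack = {{{
pos 7: '}' matches '{'; pop; stack = {{
pos 8: push '['; stack = {{[
pos 9: push '('; stack = {{[(
pos 10: push '('; stack = {{[((
pos 11: ')' matches '('; pop; stack = {{[(
pos 12: push '('; stack = {{[((
pos 13: ')' matches '('; pop; stack = {{[(
pos 14: ')' matches '('; pop; stack = {{[
pos 15: push '['; stack = {{[[
pos 16: ']' matches '['; pop; stack = {{[
pos 17: ']' matches '['; pop; stack = {{
pos 18: push '{'; stack = {{{
pos 19: '}' matches '{'; pop; stack = {{
pos 20: push '['; stack = {{[
pos 21: ']' matches '['; pop; stack = {{
pos 22: '}' matches '{'; pop; stack = {
pos 23: push '('; stack = {(
pos 24: ')' matches '('; pop; stack = {
pos 25: push '['; stack = {[
pos 26: ']' matches '['; pop; stack = {
pos 27: push '{'; stack = {{
pos 28: '}' matches '{'; pop; stack = {
pos 29: push '{'; stack = {{
pos 30: '}' matches '{'; pop; stack = {
pos 31: '}' matches '{'; pop; stack = (empty)
pos 32: push '{'; stack = {
pos 33: push '['; stack = {[
pos 34: ']' matches '['; pop; stack = {
pos 35: push '('; stack = {(
pos 36: ')' matches '('; pop; stack = {
pos 37: '}' matches '{'; pop; stack = (empty)
pos 38: push '('; stack = (
pos 39: ')' matches '('; pop; stack = (empty)
end: stack empty → VALID
Verdict: properly nested → yes

Answer: yes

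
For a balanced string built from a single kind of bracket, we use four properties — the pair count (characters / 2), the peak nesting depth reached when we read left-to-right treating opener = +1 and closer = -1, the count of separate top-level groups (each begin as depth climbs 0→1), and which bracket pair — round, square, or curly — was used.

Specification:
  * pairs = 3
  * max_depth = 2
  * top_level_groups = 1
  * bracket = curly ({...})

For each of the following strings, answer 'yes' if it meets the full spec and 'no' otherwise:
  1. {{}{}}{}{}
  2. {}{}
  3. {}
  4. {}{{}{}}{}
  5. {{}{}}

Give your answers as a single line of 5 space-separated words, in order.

Answer: no no no no yes

Derivation:
String 1 '{{}{}}{}{}': depth seq [1 2 1 2 1 0 1 0 1 0]
  -> pairs=5 depth=2 groups=3 -> no
String 2 '{}{}': depth seq [1 0 1 0]
  -> pairs=2 depth=1 groups=2 -> no
String 3 '{}': depth seq [1 0]
  -> pairs=1 depth=1 groups=1 -> no
String 4 '{}{{}{}}{}': depth seq [1 0 1 2 1 2 1 0 1 0]
  -> pairs=5 depth=2 groups=3 -> no
String 5 '{{}{}}': depth seq [1 2 1 2 1 0]
  -> pairs=3 depth=2 groups=1 -> yes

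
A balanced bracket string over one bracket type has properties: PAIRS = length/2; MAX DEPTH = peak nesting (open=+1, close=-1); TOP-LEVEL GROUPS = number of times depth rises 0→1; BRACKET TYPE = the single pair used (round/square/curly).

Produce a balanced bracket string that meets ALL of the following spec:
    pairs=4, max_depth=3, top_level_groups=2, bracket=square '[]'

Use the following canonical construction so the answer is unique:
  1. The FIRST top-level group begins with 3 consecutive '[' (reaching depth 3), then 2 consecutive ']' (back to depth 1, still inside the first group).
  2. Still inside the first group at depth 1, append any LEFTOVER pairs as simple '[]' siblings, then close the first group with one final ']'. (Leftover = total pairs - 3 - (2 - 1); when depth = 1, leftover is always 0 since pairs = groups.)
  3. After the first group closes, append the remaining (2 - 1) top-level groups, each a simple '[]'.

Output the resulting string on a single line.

Answer: [[[]]][]

Derivation:
Spec: pairs=4 depth=3 groups=2
Leftover pairs = 4 - 3 - (2-1) = 0
First group: deep chain of depth 3 + 0 sibling pairs
Remaining 1 groups: simple '[]' each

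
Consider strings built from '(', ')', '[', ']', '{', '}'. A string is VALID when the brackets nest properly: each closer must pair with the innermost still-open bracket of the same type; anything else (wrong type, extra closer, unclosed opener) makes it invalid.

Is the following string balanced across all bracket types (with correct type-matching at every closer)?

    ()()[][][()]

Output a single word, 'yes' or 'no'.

Answer: yes

Derivation:
pos 0: push '('; stack = (
pos 1: ')' matches '('; pop; stack = (empty)
pos 2: push '('; stack = (
pos 3: ')' matches '('; pop; stack = (empty)
pos 4: push '['; stack = [
pos 5: ']' matches '['; pop; stack = (empty)
pos 6: push '['; stack = [
pos 7: ']' matches '['; pop; stack = (empty)
pos 8: push '['; stack = [
pos 9: push '('; stack = [(
pos 10: ')' matches '('; pop; stack = [
pos 11: ']' matches '['; pop; stack = (empty)
end: stack empty → VALID
Verdict: properly nested → yes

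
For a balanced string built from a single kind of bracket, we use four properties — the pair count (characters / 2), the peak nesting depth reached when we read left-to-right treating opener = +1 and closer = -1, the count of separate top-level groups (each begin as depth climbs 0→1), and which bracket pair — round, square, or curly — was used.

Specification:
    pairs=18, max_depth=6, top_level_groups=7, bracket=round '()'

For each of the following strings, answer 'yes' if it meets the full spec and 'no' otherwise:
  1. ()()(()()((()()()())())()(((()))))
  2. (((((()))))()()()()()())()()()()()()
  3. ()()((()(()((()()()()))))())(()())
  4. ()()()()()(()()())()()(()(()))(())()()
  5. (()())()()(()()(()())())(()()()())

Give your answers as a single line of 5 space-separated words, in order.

Answer: no yes no no no

Derivation:
String 1 '()()(()()((()()()())())()(((()))))': depth seq [1 0 1 0 1 2 1 2 1 2 3 4 3 4 3 4 3 4 3 2 3 2 1 2 1 2 3 4 5 4 3 2 1 0]
  -> pairs=17 depth=5 groups=3 -> no
String 2 '(((((()))))()()()()()())()()()()()()': depth seq [1 2 3 4 5 6 5 4 3 2 1 2 1 2 1 2 1 2 1 2 1 2 1 0 1 0 1 0 1 0 1 0 1 0 1 0]
  -> pairs=18 depth=6 groups=7 -> yes
String 3 '()()((()(()((()()()()))))())(()())': depth seq [1 0 1 0 1 2 3 2 3 4 3 4 5 6 5 6 5 6 5 6 5 4 3 2 1 2 1 0 1 2 1 2 1 0]
  -> pairs=17 depth=6 groups=4 -> no
String 4 '()()()()()(()()())()()(()(()))(())()()': depth seq [1 0 1 0 1 0 1 0 1 0 1 2 1 2 1 2 1 0 1 0 1 0 1 2 1 2 3 2 1 0 1 2 1 0 1 0 1 0]
  -> pairs=19 depth=3 groups=12 -> no
String 5 '(()())()()(()()(()())())(()()()())': depth seq [1 2 1 2 1 0 1 0 1 0 1 2 1 2 1 2 3 2 3 2 1 2 1 0 1 2 1 2 1 2 1 2 1 0]
  -> pairs=17 depth=3 groups=5 -> no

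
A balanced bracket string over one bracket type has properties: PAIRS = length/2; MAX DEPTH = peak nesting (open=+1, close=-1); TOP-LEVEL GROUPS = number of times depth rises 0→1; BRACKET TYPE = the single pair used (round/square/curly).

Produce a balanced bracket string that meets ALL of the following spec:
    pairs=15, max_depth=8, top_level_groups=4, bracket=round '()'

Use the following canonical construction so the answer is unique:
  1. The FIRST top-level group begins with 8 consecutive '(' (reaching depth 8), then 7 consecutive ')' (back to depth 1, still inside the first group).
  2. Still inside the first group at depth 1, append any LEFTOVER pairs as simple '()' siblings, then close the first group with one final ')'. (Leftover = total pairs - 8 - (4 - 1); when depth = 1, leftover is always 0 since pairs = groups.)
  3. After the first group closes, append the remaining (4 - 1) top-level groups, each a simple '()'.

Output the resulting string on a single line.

Spec: pairs=15 depth=8 groups=4
Leftover pairs = 15 - 8 - (4-1) = 4
First group: deep chain of depth 8 + 4 sibling pairs
Remaining 3 groups: simple '()' each

Answer: (((((((()))))))()()()())()()()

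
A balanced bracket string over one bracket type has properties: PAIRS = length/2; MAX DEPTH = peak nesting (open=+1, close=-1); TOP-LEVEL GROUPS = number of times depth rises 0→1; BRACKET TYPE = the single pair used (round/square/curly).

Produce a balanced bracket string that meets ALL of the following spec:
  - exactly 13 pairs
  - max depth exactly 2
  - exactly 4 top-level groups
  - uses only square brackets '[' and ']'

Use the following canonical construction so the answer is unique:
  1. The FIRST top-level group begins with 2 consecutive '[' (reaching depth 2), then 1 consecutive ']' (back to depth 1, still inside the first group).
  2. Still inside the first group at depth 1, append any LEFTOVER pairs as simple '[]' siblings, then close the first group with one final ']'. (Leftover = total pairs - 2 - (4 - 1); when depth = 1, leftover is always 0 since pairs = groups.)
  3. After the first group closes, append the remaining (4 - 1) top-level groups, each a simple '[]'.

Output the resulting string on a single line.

Answer: [[][][][][][][][][]][][][]

Derivation:
Spec: pairs=13 depth=2 groups=4
Leftover pairs = 13 - 2 - (4-1) = 8
First group: deep chain of depth 2 + 8 sibling pairs
Remaining 3 groups: simple '[]' each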